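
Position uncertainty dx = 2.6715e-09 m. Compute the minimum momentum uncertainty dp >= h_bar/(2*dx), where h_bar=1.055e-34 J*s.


dp = h_bar / (2 * dx)
= 1.055e-34 / (2 * 2.6715e-09)
= 1.055e-34 / 5.3430e-09
= 1.9745e-26 kg*m/s

1.9745e-26


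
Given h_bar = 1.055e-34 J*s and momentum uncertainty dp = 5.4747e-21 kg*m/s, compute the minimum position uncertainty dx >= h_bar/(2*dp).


dx = h_bar / (2 * dp)
= 1.055e-34 / (2 * 5.4747e-21)
= 1.055e-34 / 1.0949e-20
= 9.6352e-15 m

9.6352e-15


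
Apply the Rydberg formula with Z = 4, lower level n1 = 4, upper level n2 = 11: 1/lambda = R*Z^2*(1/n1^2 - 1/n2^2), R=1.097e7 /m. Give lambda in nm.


1/lambda = R * Z^2 * (1/n1^2 - 1/n2^2)
= 1.097e7 * 4^2 * (1/4^2 - 1/11^2)
= 1.097e7 * 16 * (0.0625 - 0.008264)
= 9.5194e+06 /m
lambda = 1 / 9.5194e+06
= 105.0484 nm

105.0484


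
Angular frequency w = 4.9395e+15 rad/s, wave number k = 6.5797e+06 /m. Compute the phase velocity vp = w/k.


vp = w / k
= 4.9395e+15 / 6.5797e+06
= 7.5072e+08 m/s

7.5072e+08


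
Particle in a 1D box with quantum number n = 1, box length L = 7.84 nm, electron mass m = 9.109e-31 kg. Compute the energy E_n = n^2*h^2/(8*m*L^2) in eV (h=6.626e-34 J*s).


E = n^2 * h^2 / (8 * m * L^2)
= 1^2 * (6.626e-34)^2 / (8 * 9.109e-31 * (7.84e-9)^2)
= 1 * 4.3904e-67 / (8 * 9.109e-31 * 6.1466e-17)
= 9.8019e-22 J
= 0.0061 eV

0.0061


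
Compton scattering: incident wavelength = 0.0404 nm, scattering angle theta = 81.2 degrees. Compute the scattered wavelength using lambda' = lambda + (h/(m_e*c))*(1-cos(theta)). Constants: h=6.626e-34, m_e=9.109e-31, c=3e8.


Compton wavelength: h/(m_e*c) = 2.4247e-12 m
d_lambda = 2.4247e-12 * (1 - cos(81.2 deg))
= 2.4247e-12 * 0.847014
= 2.0538e-12 m = 0.002054 nm
lambda' = 0.0404 + 0.002054
= 0.042454 nm

0.042454


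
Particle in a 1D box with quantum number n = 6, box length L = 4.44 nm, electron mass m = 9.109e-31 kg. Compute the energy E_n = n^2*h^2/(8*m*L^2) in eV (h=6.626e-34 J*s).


E = n^2 * h^2 / (8 * m * L^2)
= 6^2 * (6.626e-34)^2 / (8 * 9.109e-31 * (4.44e-9)^2)
= 36 * 4.3904e-67 / (8 * 9.109e-31 * 1.9714e-17)
= 1.1002e-19 J
= 0.6868 eV

0.6868


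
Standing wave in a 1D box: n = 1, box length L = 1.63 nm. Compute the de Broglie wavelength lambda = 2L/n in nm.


lambda = 2L / n
= 2 * 1.63 / 1
= 3.26 / 1
= 3.26 nm

3.26


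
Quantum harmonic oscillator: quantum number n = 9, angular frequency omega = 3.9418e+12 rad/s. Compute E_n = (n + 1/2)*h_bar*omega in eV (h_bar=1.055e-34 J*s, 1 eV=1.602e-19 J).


E = (n + 1/2) * h_bar * omega
= (9 + 0.5) * 1.055e-34 * 3.9418e+12
= 9.5 * 4.1586e-22
= 3.9507e-21 J
= 0.0247 eV

0.0247


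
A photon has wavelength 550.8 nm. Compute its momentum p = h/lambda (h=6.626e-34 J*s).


p = h / lambda
= 6.626e-34 / (550.8e-9)
= 6.626e-34 / 5.5080e-07
= 1.2030e-27 kg*m/s

1.2030e-27


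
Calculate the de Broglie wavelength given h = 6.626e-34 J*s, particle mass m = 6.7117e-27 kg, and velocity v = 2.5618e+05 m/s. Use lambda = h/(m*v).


lambda = h / (m * v)
= 6.626e-34 / (6.7117e-27 * 2.5618e+05)
= 6.626e-34 / 1.7194e-21
= 3.8537e-13 m

3.8537e-13


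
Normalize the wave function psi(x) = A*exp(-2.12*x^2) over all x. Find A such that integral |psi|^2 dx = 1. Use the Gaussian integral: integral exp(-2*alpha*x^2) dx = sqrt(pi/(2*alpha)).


integral |psi|^2 dx = A^2 * sqrt(pi/(2*alpha)) = 1
A^2 = sqrt(2*alpha/pi)
= sqrt(2 * 2.12 / pi)
= 1.161737
A = sqrt(1.161737)
= 1.0778

1.0778


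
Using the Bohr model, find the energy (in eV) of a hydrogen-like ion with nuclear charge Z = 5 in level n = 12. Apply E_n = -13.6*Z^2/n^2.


E_n = -13.6 * Z^2 / n^2
= -13.6 * 5^2 / 12^2
= -13.6 * 25 / 144
= -2.3611 eV

-2.3611


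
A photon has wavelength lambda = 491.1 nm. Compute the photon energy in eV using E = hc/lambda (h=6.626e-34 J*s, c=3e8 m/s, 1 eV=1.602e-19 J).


E = hc / lambda
= (6.626e-34)(3e8) / (491.1e-9)
= 1.9878e-25 / 4.9110e-07
= 4.0476e-19 J
Converting to eV: 4.0476e-19 / 1.602e-19
= 2.5266 eV

2.5266


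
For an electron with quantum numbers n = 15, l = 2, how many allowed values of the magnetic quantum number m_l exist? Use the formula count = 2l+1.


m_l ranges from -l to +l in integer steps
So m_l goes from -2 to +2
Count = 2l + 1 = 2*2 + 1
= 5

5


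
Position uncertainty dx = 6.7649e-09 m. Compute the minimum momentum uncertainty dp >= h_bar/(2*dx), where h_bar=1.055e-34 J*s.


dp = h_bar / (2 * dx)
= 1.055e-34 / (2 * 6.7649e-09)
= 1.055e-34 / 1.3530e-08
= 7.7976e-27 kg*m/s

7.7976e-27


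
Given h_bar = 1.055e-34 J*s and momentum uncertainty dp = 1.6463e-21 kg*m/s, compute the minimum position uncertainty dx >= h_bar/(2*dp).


dx = h_bar / (2 * dp)
= 1.055e-34 / (2 * 1.6463e-21)
= 1.055e-34 / 3.2926e-21
= 3.2042e-14 m

3.2042e-14


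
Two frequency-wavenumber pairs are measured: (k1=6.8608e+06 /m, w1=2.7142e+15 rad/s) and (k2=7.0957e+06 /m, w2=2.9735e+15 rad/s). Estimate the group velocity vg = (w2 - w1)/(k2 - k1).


vg = (w2 - w1) / (k2 - k1)
= (2.9735e+15 - 2.7142e+15) / (7.0957e+06 - 6.8608e+06)
= 2.5930e+14 / 2.3490e+05
= 1.1039e+09 m/s

1.1039e+09


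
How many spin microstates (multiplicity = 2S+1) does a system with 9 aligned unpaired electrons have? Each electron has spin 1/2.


Total spin S = N * (1/2) = 9 * 0.5 = 4.5
Spin multiplicity = 2S + 1
= 2 * 4.5 + 1
= 10

10


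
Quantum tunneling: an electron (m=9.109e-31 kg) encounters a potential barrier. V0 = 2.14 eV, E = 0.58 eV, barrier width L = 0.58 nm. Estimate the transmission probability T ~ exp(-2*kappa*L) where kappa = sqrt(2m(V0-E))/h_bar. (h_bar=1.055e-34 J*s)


V0 - E = 1.56 eV = 2.4991e-19 J
kappa = sqrt(2 * m * (V0-E)) / h_bar
= sqrt(2 * 9.109e-31 * 2.4991e-19) / 1.055e-34
= 6.3957e+09 /m
2*kappa*L = 2 * 6.3957e+09 * 0.58e-9
= 7.4191
T = exp(-7.4191) = 5.997070e-04

5.997070e-04


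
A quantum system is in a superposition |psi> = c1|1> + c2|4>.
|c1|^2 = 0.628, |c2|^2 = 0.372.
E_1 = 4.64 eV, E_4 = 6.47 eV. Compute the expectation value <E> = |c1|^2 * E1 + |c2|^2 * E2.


<E> = |c1|^2 * E1 + |c2|^2 * E2
= 0.628 * 4.64 + 0.372 * 6.47
= 2.9139 + 2.4068
= 5.3208 eV

5.3208


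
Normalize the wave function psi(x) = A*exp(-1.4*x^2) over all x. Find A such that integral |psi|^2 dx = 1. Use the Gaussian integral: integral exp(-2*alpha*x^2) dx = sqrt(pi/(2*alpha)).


integral |psi|^2 dx = A^2 * sqrt(pi/(2*alpha)) = 1
A^2 = sqrt(2*alpha/pi)
= sqrt(2 * 1.4 / pi)
= 0.94407
A = sqrt(0.94407)
= 0.9716

0.9716


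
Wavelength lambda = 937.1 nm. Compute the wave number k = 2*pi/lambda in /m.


k = 2 * pi / lambda
= 6.2832 / (937.1e-9)
= 6.2832 / 9.3710e-07
= 6.7049e+06 /m

6.7049e+06


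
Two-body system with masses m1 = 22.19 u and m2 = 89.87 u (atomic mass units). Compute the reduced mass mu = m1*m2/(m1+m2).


mu = m1 * m2 / (m1 + m2)
= 22.19 * 89.87 / (22.19 + 89.87)
= 1994.2153 / 112.06
= 17.796 u

17.796


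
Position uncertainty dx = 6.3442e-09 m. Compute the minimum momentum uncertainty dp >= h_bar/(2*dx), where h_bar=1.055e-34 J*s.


dp = h_bar / (2 * dx)
= 1.055e-34 / (2 * 6.3442e-09)
= 1.055e-34 / 1.2688e-08
= 8.3147e-27 kg*m/s

8.3147e-27


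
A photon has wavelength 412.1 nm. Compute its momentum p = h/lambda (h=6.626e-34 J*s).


p = h / lambda
= 6.626e-34 / (412.1e-9)
= 6.626e-34 / 4.1210e-07
= 1.6079e-27 kg*m/s

1.6079e-27


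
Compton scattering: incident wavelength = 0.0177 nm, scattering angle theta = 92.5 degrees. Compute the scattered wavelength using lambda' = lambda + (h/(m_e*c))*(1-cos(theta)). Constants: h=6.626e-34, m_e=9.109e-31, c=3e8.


Compton wavelength: h/(m_e*c) = 2.4247e-12 m
d_lambda = 2.4247e-12 * (1 - cos(92.5 deg))
= 2.4247e-12 * 1.043619
= 2.5305e-12 m = 0.00253 nm
lambda' = 0.0177 + 0.00253
= 0.02023 nm

0.02023


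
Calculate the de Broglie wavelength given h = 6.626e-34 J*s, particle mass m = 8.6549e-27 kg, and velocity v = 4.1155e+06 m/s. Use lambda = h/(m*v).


lambda = h / (m * v)
= 6.626e-34 / (8.6549e-27 * 4.1155e+06)
= 6.626e-34 / 3.5619e-20
= 1.8602e-14 m

1.8602e-14


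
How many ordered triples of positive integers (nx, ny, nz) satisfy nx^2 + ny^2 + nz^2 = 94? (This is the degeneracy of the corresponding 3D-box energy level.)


Enumerate all (nx, ny, nz) with nx^2 + ny^2 + nz^2 = 94:
(2,3,9)
(2,9,3)
(3,2,9)
(3,6,7)
(3,7,6)
(3,9,2)
(6,3,7)
(6,7,3)
(7,3,6)
(7,6,3)
(9,2,3)
(9,3,2)
Total degeneracy = 12

12


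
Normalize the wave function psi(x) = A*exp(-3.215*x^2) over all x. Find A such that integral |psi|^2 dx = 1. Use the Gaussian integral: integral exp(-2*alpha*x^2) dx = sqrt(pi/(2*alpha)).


integral |psi|^2 dx = A^2 * sqrt(pi/(2*alpha)) = 1
A^2 = sqrt(2*alpha/pi)
= sqrt(2 * 3.215 / pi)
= 1.430641
A = sqrt(1.430641)
= 1.1961

1.1961


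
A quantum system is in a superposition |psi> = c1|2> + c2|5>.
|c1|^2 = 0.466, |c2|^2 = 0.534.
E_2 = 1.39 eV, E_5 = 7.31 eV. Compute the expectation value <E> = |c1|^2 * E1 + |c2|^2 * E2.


<E> = |c1|^2 * E1 + |c2|^2 * E2
= 0.466 * 1.39 + 0.534 * 7.31
= 0.6477 + 3.9035
= 4.5513 eV

4.5513


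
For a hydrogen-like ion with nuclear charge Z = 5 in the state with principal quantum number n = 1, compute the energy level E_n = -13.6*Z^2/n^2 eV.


E_n = -13.6 * Z^2 / n^2
= -13.6 * 5^2 / 1^2
= -13.6 * 25 / 1
= -340.0 eV

-340.0


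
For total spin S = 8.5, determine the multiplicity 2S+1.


Spin multiplicity = 2S + 1
= 2 * 8.5 + 1
= 17.0 + 1
= 18

18


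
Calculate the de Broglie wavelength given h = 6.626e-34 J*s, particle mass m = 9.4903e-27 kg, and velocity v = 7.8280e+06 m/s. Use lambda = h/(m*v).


lambda = h / (m * v)
= 6.626e-34 / (9.4903e-27 * 7.8280e+06)
= 6.626e-34 / 7.4290e-20
= 8.9191e-15 m

8.9191e-15


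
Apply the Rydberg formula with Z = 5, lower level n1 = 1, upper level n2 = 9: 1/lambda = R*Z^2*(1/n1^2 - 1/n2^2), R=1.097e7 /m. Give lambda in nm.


1/lambda = R * Z^2 * (1/n1^2 - 1/n2^2)
= 1.097e7 * 5^2 * (1/1^2 - 1/9^2)
= 1.097e7 * 25 * (1.0 - 0.012346)
= 2.7086e+08 /m
lambda = 1 / 2.7086e+08
= 3.6919 nm

3.6919


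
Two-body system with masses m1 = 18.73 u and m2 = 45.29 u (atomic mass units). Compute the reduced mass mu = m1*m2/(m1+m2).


mu = m1 * m2 / (m1 + m2)
= 18.73 * 45.29 / (18.73 + 45.29)
= 848.2817 / 64.02
= 13.2503 u

13.2503


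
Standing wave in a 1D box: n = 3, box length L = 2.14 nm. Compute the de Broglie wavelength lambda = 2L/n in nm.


lambda = 2L / n
= 2 * 2.14 / 3
= 4.28 / 3
= 1.4267 nm

1.4267


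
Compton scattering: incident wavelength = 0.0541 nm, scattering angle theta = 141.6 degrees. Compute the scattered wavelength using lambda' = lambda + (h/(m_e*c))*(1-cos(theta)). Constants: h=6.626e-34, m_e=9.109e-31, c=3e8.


Compton wavelength: h/(m_e*c) = 2.4247e-12 m
d_lambda = 2.4247e-12 * (1 - cos(141.6 deg))
= 2.4247e-12 * 1.783693
= 4.3249e-12 m = 0.004325 nm
lambda' = 0.0541 + 0.004325
= 0.058425 nm

0.058425


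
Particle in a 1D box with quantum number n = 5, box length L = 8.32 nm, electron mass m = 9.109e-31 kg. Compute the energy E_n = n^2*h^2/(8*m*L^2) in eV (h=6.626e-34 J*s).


E = n^2 * h^2 / (8 * m * L^2)
= 5^2 * (6.626e-34)^2 / (8 * 9.109e-31 * (8.32e-9)^2)
= 25 * 4.3904e-67 / (8 * 9.109e-31 * 6.9222e-17)
= 2.1759e-20 J
= 0.1358 eV

0.1358


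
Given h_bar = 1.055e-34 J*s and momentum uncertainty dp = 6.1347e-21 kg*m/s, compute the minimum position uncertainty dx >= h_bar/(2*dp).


dx = h_bar / (2 * dp)
= 1.055e-34 / (2 * 6.1347e-21)
= 1.055e-34 / 1.2269e-20
= 8.5986e-15 m

8.5986e-15


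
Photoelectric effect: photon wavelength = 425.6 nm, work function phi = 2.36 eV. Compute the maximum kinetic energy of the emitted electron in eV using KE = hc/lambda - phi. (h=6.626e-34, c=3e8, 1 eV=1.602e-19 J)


E_photon = hc / lambda
= (6.626e-34)(3e8) / (425.6e-9)
= 4.6706e-19 J
= 2.9155 eV
KE = E_photon - phi
= 2.9155 - 2.36
= 0.5555 eV

0.5555


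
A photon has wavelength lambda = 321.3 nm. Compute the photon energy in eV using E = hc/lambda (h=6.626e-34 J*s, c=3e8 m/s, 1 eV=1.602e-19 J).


E = hc / lambda
= (6.626e-34)(3e8) / (321.3e-9)
= 1.9878e-25 / 3.2130e-07
= 6.1867e-19 J
Converting to eV: 6.1867e-19 / 1.602e-19
= 3.8619 eV

3.8619


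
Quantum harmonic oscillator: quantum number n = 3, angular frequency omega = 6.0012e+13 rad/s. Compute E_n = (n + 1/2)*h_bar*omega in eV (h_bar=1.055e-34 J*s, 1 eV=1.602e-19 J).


E = (n + 1/2) * h_bar * omega
= (3 + 0.5) * 1.055e-34 * 6.0012e+13
= 3.5 * 6.3313e-21
= 2.2159e-20 J
= 0.1383 eV

0.1383


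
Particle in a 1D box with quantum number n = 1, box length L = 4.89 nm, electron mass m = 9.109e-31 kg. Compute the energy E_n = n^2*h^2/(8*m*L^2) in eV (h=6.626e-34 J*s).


E = n^2 * h^2 / (8 * m * L^2)
= 1^2 * (6.626e-34)^2 / (8 * 9.109e-31 * (4.89e-9)^2)
= 1 * 4.3904e-67 / (8 * 9.109e-31 * 2.3912e-17)
= 2.5196e-21 J
= 0.0157 eV

0.0157


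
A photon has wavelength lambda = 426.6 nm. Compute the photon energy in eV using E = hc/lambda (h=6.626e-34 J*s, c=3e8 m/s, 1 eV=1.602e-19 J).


E = hc / lambda
= (6.626e-34)(3e8) / (426.6e-9)
= 1.9878e-25 / 4.2660e-07
= 4.6596e-19 J
Converting to eV: 4.6596e-19 / 1.602e-19
= 2.9086 eV

2.9086


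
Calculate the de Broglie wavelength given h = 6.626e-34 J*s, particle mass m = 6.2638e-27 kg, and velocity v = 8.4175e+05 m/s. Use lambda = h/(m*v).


lambda = h / (m * v)
= 6.626e-34 / (6.2638e-27 * 8.4175e+05)
= 6.626e-34 / 5.2726e-21
= 1.2567e-13 m

1.2567e-13


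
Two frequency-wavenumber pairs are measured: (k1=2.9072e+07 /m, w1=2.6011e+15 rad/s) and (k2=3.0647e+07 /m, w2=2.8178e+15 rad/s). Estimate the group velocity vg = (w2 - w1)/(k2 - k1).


vg = (w2 - w1) / (k2 - k1)
= (2.8178e+15 - 2.6011e+15) / (3.0647e+07 - 2.9072e+07)
= 2.1670e+14 / 1.5750e+06
= 1.3759e+08 m/s

1.3759e+08


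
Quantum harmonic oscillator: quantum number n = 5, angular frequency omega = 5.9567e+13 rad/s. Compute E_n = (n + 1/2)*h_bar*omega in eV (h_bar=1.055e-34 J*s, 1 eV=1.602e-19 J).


E = (n + 1/2) * h_bar * omega
= (5 + 0.5) * 1.055e-34 * 5.9567e+13
= 5.5 * 6.2843e-21
= 3.4564e-20 J
= 0.2158 eV

0.2158


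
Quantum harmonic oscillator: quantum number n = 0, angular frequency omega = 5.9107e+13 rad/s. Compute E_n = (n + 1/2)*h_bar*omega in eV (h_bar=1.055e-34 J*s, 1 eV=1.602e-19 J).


E = (n + 1/2) * h_bar * omega
= (0 + 0.5) * 1.055e-34 * 5.9107e+13
= 0.5 * 6.2358e-21
= 3.1179e-21 J
= 0.0195 eV

0.0195


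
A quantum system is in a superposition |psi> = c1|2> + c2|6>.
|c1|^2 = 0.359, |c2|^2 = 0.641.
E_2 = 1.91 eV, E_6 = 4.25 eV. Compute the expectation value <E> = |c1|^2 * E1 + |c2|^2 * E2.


<E> = |c1|^2 * E1 + |c2|^2 * E2
= 0.359 * 1.91 + 0.641 * 4.25
= 0.6857 + 2.7243
= 3.4099 eV

3.4099


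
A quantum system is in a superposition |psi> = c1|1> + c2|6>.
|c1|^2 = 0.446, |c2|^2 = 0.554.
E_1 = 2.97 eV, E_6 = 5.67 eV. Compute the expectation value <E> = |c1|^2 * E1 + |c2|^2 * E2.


<E> = |c1|^2 * E1 + |c2|^2 * E2
= 0.446 * 2.97 + 0.554 * 5.67
= 1.3246 + 3.1412
= 4.4658 eV

4.4658


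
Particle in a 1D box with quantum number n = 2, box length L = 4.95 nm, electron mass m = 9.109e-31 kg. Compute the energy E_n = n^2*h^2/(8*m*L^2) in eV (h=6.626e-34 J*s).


E = n^2 * h^2 / (8 * m * L^2)
= 2^2 * (6.626e-34)^2 / (8 * 9.109e-31 * (4.95e-9)^2)
= 4 * 4.3904e-67 / (8 * 9.109e-31 * 2.4503e-17)
= 9.8354e-21 J
= 0.0614 eV

0.0614


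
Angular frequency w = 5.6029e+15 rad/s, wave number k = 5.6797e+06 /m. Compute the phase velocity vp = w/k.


vp = w / k
= 5.6029e+15 / 5.6797e+06
= 9.8648e+08 m/s

9.8648e+08


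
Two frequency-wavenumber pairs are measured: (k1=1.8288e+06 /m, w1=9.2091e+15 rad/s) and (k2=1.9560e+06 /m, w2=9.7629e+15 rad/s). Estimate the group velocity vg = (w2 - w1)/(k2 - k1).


vg = (w2 - w1) / (k2 - k1)
= (9.7629e+15 - 9.2091e+15) / (1.9560e+06 - 1.8288e+06)
= 5.5380e+14 / 1.2720e+05
= 4.3538e+09 m/s

4.3538e+09


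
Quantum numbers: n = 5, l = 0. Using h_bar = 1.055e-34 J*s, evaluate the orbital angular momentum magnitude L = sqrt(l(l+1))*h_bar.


L = sqrt(l*(l+1)) * h_bar
= sqrt(0 * 1) * 1.055e-34
= sqrt(0) * 1.055e-34
= 0.0 * 1.055e-34
= 0.0000e+00 J*s

0.0000e+00


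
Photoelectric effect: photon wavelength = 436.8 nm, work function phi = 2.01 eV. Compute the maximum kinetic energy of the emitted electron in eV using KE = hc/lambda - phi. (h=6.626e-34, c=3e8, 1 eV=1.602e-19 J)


E_photon = hc / lambda
= (6.626e-34)(3e8) / (436.8e-9)
= 4.5508e-19 J
= 2.8407 eV
KE = E_photon - phi
= 2.8407 - 2.01
= 0.8307 eV

0.8307


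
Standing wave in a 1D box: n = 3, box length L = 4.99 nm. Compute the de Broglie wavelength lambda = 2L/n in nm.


lambda = 2L / n
= 2 * 4.99 / 3
= 9.98 / 3
= 3.3267 nm

3.3267


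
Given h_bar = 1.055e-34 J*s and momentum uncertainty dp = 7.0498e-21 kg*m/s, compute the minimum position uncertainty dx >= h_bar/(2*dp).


dx = h_bar / (2 * dp)
= 1.055e-34 / (2 * 7.0498e-21)
= 1.055e-34 / 1.4100e-20
= 7.4825e-15 m

7.4825e-15


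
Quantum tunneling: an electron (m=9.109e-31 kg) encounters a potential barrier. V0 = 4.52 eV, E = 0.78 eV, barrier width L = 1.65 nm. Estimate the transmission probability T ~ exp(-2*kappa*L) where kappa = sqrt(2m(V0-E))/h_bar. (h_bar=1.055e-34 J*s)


V0 - E = 3.74 eV = 5.9915e-19 J
kappa = sqrt(2 * m * (V0-E)) / h_bar
= sqrt(2 * 9.109e-31 * 5.9915e-19) / 1.055e-34
= 9.9030e+09 /m
2*kappa*L = 2 * 9.9030e+09 * 1.65e-9
= 32.6798
T = exp(-32.6798) = 6.417408e-15

6.417408e-15


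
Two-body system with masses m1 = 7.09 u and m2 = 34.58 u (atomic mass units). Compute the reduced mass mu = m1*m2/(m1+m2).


mu = m1 * m2 / (m1 + m2)
= 7.09 * 34.58 / (7.09 + 34.58)
= 245.1722 / 41.67
= 5.8837 u

5.8837


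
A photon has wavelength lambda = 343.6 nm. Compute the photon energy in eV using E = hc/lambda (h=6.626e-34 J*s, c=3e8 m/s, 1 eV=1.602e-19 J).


E = hc / lambda
= (6.626e-34)(3e8) / (343.6e-9)
= 1.9878e-25 / 3.4360e-07
= 5.7852e-19 J
Converting to eV: 5.7852e-19 / 1.602e-19
= 3.6112 eV

3.6112


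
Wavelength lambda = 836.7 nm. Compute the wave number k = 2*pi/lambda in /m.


k = 2 * pi / lambda
= 6.2832 / (836.7e-9)
= 6.2832 / 8.3670e-07
= 7.5095e+06 /m

7.5095e+06


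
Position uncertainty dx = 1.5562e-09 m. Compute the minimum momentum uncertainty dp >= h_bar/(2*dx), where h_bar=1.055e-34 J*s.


dp = h_bar / (2 * dx)
= 1.055e-34 / (2 * 1.5562e-09)
= 1.055e-34 / 3.1124e-09
= 3.3897e-26 kg*m/s

3.3897e-26


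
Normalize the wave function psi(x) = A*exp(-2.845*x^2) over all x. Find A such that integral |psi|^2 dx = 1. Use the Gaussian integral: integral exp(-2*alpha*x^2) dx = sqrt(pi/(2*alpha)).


integral |psi|^2 dx = A^2 * sqrt(pi/(2*alpha)) = 1
A^2 = sqrt(2*alpha/pi)
= sqrt(2 * 2.845 / pi)
= 1.345802
A = sqrt(1.345802)
= 1.1601

1.1601


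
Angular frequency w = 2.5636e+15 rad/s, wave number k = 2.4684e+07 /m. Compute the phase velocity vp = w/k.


vp = w / k
= 2.5636e+15 / 2.4684e+07
= 1.0386e+08 m/s

1.0386e+08


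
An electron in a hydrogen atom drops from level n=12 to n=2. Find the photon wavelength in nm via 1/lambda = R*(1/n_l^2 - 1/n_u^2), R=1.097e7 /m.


1/lambda = R * (1/n_l^2 - 1/n_u^2)
= 1.097e7 * (1/2^2 - 1/12^2)
= 1.097e7 * (0.25 - 0.006944)
= 1.097e7 * 0.243056
= 2.6663e+06 /m
lambda = 1 / 2.6663e+06 = 375.0488 nm

375.0488


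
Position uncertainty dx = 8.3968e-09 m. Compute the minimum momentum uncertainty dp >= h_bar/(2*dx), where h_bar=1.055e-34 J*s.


dp = h_bar / (2 * dx)
= 1.055e-34 / (2 * 8.3968e-09)
= 1.055e-34 / 1.6794e-08
= 6.2822e-27 kg*m/s

6.2822e-27


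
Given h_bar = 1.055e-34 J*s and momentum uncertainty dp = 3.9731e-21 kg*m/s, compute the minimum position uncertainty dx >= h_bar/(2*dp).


dx = h_bar / (2 * dp)
= 1.055e-34 / (2 * 3.9731e-21)
= 1.055e-34 / 7.9462e-21
= 1.3277e-14 m

1.3277e-14


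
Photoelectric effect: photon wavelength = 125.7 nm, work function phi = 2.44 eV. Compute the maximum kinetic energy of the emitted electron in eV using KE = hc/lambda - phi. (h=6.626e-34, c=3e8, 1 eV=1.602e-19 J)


E_photon = hc / lambda
= (6.626e-34)(3e8) / (125.7e-9)
= 1.5814e-18 J
= 9.8713 eV
KE = E_photon - phi
= 9.8713 - 2.44
= 7.4313 eV

7.4313


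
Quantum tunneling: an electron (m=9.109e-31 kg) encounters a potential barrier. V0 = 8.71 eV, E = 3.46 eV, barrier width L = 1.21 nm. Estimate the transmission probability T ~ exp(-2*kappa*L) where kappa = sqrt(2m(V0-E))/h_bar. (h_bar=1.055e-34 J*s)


V0 - E = 5.25 eV = 8.4105e-19 J
kappa = sqrt(2 * m * (V0-E)) / h_bar
= sqrt(2 * 9.109e-31 * 8.4105e-19) / 1.055e-34
= 1.1733e+10 /m
2*kappa*L = 2 * 1.1733e+10 * 1.21e-9
= 28.3938
T = exp(-28.3938) = 4.663490e-13

4.663490e-13


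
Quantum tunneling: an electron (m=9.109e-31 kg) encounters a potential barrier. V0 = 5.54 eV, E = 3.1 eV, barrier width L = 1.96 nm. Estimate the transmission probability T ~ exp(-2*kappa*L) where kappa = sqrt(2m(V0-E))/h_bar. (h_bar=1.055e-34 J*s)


V0 - E = 2.44 eV = 3.9089e-19 J
kappa = sqrt(2 * m * (V0-E)) / h_bar
= sqrt(2 * 9.109e-31 * 3.9089e-19) / 1.055e-34
= 7.9988e+09 /m
2*kappa*L = 2 * 7.9988e+09 * 1.96e-9
= 31.3552
T = exp(-31.3552) = 2.413195e-14

2.413195e-14


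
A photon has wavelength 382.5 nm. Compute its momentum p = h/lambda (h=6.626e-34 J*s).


p = h / lambda
= 6.626e-34 / (382.5e-9)
= 6.626e-34 / 3.8250e-07
= 1.7323e-27 kg*m/s

1.7323e-27


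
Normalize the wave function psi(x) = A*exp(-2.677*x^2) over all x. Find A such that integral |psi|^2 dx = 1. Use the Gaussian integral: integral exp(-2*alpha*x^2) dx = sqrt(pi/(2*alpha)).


integral |psi|^2 dx = A^2 * sqrt(pi/(2*alpha)) = 1
A^2 = sqrt(2*alpha/pi)
= sqrt(2 * 2.677 / pi)
= 1.305462
A = sqrt(1.305462)
= 1.1426

1.1426


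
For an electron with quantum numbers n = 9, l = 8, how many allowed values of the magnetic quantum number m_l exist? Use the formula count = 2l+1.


m_l ranges from -l to +l in integer steps
So m_l goes from -8 to +8
Count = 2l + 1 = 2*8 + 1
= 17

17


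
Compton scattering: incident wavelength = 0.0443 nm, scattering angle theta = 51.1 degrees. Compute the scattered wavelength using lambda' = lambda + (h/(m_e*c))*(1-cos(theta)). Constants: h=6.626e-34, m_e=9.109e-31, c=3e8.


Compton wavelength: h/(m_e*c) = 2.4247e-12 m
d_lambda = 2.4247e-12 * (1 - cos(51.1 deg))
= 2.4247e-12 * 0.372037
= 9.0208e-13 m = 0.000902 nm
lambda' = 0.0443 + 0.000902
= 0.045202 nm

0.045202


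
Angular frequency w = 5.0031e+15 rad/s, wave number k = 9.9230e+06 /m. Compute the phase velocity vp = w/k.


vp = w / k
= 5.0031e+15 / 9.9230e+06
= 5.0419e+08 m/s

5.0419e+08


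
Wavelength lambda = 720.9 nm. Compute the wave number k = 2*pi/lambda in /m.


k = 2 * pi / lambda
= 6.2832 / (720.9e-9)
= 6.2832 / 7.2090e-07
= 8.7158e+06 /m

8.7158e+06


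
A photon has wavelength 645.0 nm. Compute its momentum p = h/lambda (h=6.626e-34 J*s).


p = h / lambda
= 6.626e-34 / (645.0e-9)
= 6.626e-34 / 6.4500e-07
= 1.0273e-27 kg*m/s

1.0273e-27


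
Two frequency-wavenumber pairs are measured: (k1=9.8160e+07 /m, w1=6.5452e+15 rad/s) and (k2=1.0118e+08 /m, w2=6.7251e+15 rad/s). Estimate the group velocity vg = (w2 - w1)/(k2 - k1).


vg = (w2 - w1) / (k2 - k1)
= (6.7251e+15 - 6.5452e+15) / (1.0118e+08 - 9.8160e+07)
= 1.7990e+14 / 3.0200e+06
= 5.9570e+07 m/s

5.9570e+07


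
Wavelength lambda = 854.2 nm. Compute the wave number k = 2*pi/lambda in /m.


k = 2 * pi / lambda
= 6.2832 / (854.2e-9)
= 6.2832 / 8.5420e-07
= 7.3556e+06 /m

7.3556e+06


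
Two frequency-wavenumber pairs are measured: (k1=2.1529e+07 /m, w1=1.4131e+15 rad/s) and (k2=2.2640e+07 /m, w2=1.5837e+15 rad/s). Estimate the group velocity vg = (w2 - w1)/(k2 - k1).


vg = (w2 - w1) / (k2 - k1)
= (1.5837e+15 - 1.4131e+15) / (2.2640e+07 - 2.1529e+07)
= 1.7060e+14 / 1.1110e+06
= 1.5356e+08 m/s

1.5356e+08


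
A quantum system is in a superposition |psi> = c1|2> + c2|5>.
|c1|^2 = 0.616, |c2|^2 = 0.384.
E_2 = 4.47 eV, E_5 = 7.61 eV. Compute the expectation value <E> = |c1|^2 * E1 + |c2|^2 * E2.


<E> = |c1|^2 * E1 + |c2|^2 * E2
= 0.616 * 4.47 + 0.384 * 7.61
= 2.7535 + 2.9222
= 5.6758 eV

5.6758


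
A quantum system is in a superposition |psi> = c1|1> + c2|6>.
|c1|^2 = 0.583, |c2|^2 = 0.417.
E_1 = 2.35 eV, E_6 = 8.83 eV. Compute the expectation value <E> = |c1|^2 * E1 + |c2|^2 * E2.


<E> = |c1|^2 * E1 + |c2|^2 * E2
= 0.583 * 2.35 + 0.417 * 8.83
= 1.37 + 3.6821
= 5.0522 eV

5.0522


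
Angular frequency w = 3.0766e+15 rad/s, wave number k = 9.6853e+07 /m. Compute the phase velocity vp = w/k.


vp = w / k
= 3.0766e+15 / 9.6853e+07
= 3.1766e+07 m/s

3.1766e+07


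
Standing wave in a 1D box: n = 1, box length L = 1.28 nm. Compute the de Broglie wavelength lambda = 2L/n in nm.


lambda = 2L / n
= 2 * 1.28 / 1
= 2.56 / 1
= 2.56 nm

2.56


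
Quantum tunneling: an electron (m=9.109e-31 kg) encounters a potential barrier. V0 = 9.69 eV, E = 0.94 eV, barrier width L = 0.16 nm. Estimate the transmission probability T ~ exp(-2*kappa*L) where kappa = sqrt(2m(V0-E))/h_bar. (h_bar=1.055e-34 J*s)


V0 - E = 8.75 eV = 1.4017e-18 J
kappa = sqrt(2 * m * (V0-E)) / h_bar
= sqrt(2 * 9.109e-31 * 1.4017e-18) / 1.055e-34
= 1.5147e+10 /m
2*kappa*L = 2 * 1.5147e+10 * 0.16e-9
= 4.8471
T = exp(-4.8471) = 7.851010e-03

7.851010e-03


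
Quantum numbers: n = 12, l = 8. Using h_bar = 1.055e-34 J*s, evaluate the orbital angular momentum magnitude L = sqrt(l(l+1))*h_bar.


L = sqrt(l*(l+1)) * h_bar
= sqrt(8 * 9) * 1.055e-34
= sqrt(72) * 1.055e-34
= 8.4853 * 1.055e-34
= 8.9520e-34 J*s

8.9520e-34


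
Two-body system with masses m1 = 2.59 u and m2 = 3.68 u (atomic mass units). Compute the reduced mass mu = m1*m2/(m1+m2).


mu = m1 * m2 / (m1 + m2)
= 2.59 * 3.68 / (2.59 + 3.68)
= 9.5312 / 6.27
= 1.5201 u

1.5201


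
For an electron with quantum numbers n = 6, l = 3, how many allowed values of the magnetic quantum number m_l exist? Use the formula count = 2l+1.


m_l ranges from -l to +l in integer steps
So m_l goes from -3 to +3
Count = 2l + 1 = 2*3 + 1
= 7

7


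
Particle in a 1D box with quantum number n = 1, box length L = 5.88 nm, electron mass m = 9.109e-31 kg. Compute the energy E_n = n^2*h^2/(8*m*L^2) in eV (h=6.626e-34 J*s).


E = n^2 * h^2 / (8 * m * L^2)
= 1^2 * (6.626e-34)^2 / (8 * 9.109e-31 * (5.88e-9)^2)
= 1 * 4.3904e-67 / (8 * 9.109e-31 * 3.4574e-17)
= 1.7426e-21 J
= 0.0109 eV

0.0109


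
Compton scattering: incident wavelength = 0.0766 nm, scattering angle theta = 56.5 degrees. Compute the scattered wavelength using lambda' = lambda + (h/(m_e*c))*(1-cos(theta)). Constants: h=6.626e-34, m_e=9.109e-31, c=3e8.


Compton wavelength: h/(m_e*c) = 2.4247e-12 m
d_lambda = 2.4247e-12 * (1 - cos(56.5 deg))
= 2.4247e-12 * 0.448063
= 1.0864e-12 m = 0.001086 nm
lambda' = 0.0766 + 0.001086
= 0.077686 nm

0.077686


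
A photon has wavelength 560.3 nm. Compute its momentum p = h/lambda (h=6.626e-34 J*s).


p = h / lambda
= 6.626e-34 / (560.3e-9)
= 6.626e-34 / 5.6030e-07
= 1.1826e-27 kg*m/s

1.1826e-27


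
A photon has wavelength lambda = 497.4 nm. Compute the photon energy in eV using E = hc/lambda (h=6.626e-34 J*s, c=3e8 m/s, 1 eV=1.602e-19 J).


E = hc / lambda
= (6.626e-34)(3e8) / (497.4e-9)
= 1.9878e-25 / 4.9740e-07
= 3.9964e-19 J
Converting to eV: 3.9964e-19 / 1.602e-19
= 2.4946 eV

2.4946


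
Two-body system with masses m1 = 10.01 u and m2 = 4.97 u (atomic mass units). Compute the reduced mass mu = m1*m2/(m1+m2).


mu = m1 * m2 / (m1 + m2)
= 10.01 * 4.97 / (10.01 + 4.97)
= 49.7497 / 14.98
= 3.3211 u

3.3211


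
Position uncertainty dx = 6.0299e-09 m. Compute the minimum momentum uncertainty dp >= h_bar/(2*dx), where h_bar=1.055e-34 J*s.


dp = h_bar / (2 * dx)
= 1.055e-34 / (2 * 6.0299e-09)
= 1.055e-34 / 1.2060e-08
= 8.7481e-27 kg*m/s

8.7481e-27


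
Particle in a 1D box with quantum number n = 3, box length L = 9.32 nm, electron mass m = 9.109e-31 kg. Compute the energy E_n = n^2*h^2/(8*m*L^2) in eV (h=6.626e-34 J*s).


E = n^2 * h^2 / (8 * m * L^2)
= 3^2 * (6.626e-34)^2 / (8 * 9.109e-31 * (9.32e-9)^2)
= 9 * 4.3904e-67 / (8 * 9.109e-31 * 8.6862e-17)
= 6.2424e-21 J
= 0.039 eV

0.039


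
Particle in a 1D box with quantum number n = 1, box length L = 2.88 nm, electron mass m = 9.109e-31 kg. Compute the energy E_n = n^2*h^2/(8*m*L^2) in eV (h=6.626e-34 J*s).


E = n^2 * h^2 / (8 * m * L^2)
= 1^2 * (6.626e-34)^2 / (8 * 9.109e-31 * (2.88e-9)^2)
= 1 * 4.3904e-67 / (8 * 9.109e-31 * 8.2944e-18)
= 7.2637e-21 J
= 0.0453 eV

0.0453


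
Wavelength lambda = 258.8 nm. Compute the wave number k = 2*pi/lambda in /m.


k = 2 * pi / lambda
= 6.2832 / (258.8e-9)
= 6.2832 / 2.5880e-07
= 2.4278e+07 /m

2.4278e+07


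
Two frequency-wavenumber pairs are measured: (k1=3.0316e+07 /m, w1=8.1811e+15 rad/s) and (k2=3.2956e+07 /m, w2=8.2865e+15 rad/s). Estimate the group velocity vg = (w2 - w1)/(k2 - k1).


vg = (w2 - w1) / (k2 - k1)
= (8.2865e+15 - 8.1811e+15) / (3.2956e+07 - 3.0316e+07)
= 1.0540e+14 / 2.6400e+06
= 3.9924e+07 m/s

3.9924e+07


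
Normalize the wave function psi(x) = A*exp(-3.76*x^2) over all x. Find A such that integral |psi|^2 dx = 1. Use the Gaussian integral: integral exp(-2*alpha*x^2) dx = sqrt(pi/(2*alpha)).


integral |psi|^2 dx = A^2 * sqrt(pi/(2*alpha)) = 1
A^2 = sqrt(2*alpha/pi)
= sqrt(2 * 3.76 / pi)
= 1.547156
A = sqrt(1.547156)
= 1.2438

1.2438


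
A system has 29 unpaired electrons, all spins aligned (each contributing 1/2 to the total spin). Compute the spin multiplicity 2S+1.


Total spin S = N * (1/2) = 29 * 0.5 = 14.5
Spin multiplicity = 2S + 1
= 2 * 14.5 + 1
= 30

30


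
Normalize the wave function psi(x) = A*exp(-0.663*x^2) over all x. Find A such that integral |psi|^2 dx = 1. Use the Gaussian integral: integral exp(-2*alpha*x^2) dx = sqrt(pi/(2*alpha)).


integral |psi|^2 dx = A^2 * sqrt(pi/(2*alpha)) = 1
A^2 = sqrt(2*alpha/pi)
= sqrt(2 * 0.663 / pi)
= 0.649676
A = sqrt(0.649676)
= 0.806

0.806


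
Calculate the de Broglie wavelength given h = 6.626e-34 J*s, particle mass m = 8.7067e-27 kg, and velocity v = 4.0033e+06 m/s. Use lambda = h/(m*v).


lambda = h / (m * v)
= 6.626e-34 / (8.7067e-27 * 4.0033e+06)
= 6.626e-34 / 3.4856e-20
= 1.9010e-14 m

1.9010e-14


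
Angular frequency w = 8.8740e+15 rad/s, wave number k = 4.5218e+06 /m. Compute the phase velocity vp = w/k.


vp = w / k
= 8.8740e+15 / 4.5218e+06
= 1.9625e+09 m/s

1.9625e+09


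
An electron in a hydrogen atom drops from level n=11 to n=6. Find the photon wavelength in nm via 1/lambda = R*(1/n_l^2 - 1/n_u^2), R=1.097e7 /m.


1/lambda = R * (1/n_l^2 - 1/n_u^2)
= 1.097e7 * (1/6^2 - 1/11^2)
= 1.097e7 * (0.027778 - 0.008264)
= 1.097e7 * 0.019513
= 2.1406e+05 /m
lambda = 1 / 2.1406e+05 = 4671.5642 nm

4671.5642


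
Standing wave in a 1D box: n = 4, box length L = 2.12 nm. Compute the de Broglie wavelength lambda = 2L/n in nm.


lambda = 2L / n
= 2 * 2.12 / 4
= 4.24 / 4
= 1.06 nm

1.06


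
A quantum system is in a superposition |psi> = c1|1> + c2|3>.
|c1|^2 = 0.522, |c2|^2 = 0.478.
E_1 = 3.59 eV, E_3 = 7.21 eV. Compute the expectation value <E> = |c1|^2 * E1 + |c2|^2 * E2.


<E> = |c1|^2 * E1 + |c2|^2 * E2
= 0.522 * 3.59 + 0.478 * 7.21
= 1.874 + 3.4464
= 5.3204 eV

5.3204


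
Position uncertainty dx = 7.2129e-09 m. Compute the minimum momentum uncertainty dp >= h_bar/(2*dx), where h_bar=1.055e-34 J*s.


dp = h_bar / (2 * dx)
= 1.055e-34 / (2 * 7.2129e-09)
= 1.055e-34 / 1.4426e-08
= 7.3133e-27 kg*m/s

7.3133e-27


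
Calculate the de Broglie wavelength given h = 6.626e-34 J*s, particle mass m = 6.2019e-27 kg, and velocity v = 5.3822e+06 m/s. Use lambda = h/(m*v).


lambda = h / (m * v)
= 6.626e-34 / (6.2019e-27 * 5.3822e+06)
= 6.626e-34 / 3.3380e-20
= 1.9850e-14 m

1.9850e-14


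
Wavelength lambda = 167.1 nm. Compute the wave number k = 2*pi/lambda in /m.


k = 2 * pi / lambda
= 6.2832 / (167.1e-9)
= 6.2832 / 1.6710e-07
= 3.7601e+07 /m

3.7601e+07


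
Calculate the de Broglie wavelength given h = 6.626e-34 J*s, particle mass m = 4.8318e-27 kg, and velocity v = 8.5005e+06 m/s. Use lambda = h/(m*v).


lambda = h / (m * v)
= 6.626e-34 / (4.8318e-27 * 8.5005e+06)
= 6.626e-34 / 4.1073e-20
= 1.6132e-14 m

1.6132e-14


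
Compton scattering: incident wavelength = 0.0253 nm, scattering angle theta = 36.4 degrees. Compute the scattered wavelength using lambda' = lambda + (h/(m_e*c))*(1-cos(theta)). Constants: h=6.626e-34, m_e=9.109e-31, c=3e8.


Compton wavelength: h/(m_e*c) = 2.4247e-12 m
d_lambda = 2.4247e-12 * (1 - cos(36.4 deg))
= 2.4247e-12 * 0.195106
= 4.7308e-13 m = 0.000473 nm
lambda' = 0.0253 + 0.000473
= 0.025773 nm

0.025773


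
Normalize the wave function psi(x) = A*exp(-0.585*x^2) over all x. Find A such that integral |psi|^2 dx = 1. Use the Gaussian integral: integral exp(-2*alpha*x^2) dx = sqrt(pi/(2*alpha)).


integral |psi|^2 dx = A^2 * sqrt(pi/(2*alpha)) = 1
A^2 = sqrt(2*alpha/pi)
= sqrt(2 * 0.585 / pi)
= 0.610264
A = sqrt(0.610264)
= 0.7812

0.7812


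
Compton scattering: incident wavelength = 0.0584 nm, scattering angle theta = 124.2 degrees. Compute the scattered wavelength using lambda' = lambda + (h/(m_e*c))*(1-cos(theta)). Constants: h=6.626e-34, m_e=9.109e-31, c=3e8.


Compton wavelength: h/(m_e*c) = 2.4247e-12 m
d_lambda = 2.4247e-12 * (1 - cos(124.2 deg))
= 2.4247e-12 * 1.562083
= 3.7876e-12 m = 0.003788 nm
lambda' = 0.0584 + 0.003788
= 0.062188 nm

0.062188


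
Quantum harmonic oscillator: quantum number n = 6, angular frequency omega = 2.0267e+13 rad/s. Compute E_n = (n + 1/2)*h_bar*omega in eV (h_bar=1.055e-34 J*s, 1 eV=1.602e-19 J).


E = (n + 1/2) * h_bar * omega
= (6 + 0.5) * 1.055e-34 * 2.0267e+13
= 6.5 * 2.1382e-21
= 1.3898e-20 J
= 0.0868 eV

0.0868


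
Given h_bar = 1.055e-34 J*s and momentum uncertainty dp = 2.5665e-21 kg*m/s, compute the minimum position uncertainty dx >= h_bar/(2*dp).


dx = h_bar / (2 * dp)
= 1.055e-34 / (2 * 2.5665e-21)
= 1.055e-34 / 5.1330e-21
= 2.0553e-14 m

2.0553e-14


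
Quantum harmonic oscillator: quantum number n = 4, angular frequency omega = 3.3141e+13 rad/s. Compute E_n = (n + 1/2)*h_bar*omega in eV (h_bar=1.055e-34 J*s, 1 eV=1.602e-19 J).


E = (n + 1/2) * h_bar * omega
= (4 + 0.5) * 1.055e-34 * 3.3141e+13
= 4.5 * 3.4964e-21
= 1.5734e-20 J
= 0.0982 eV

0.0982


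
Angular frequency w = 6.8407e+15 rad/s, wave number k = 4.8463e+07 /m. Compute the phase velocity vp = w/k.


vp = w / k
= 6.8407e+15 / 4.8463e+07
= 1.4115e+08 m/s

1.4115e+08


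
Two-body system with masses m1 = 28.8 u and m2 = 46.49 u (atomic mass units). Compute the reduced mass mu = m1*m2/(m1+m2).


mu = m1 * m2 / (m1 + m2)
= 28.8 * 46.49 / (28.8 + 46.49)
= 1338.912 / 75.29
= 17.7834 u

17.7834


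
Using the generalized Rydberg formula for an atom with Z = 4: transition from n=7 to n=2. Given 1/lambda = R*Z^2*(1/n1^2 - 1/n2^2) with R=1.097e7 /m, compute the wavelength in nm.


1/lambda = R * Z^2 * (1/n1^2 - 1/n2^2)
= 1.097e7 * 4^2 * (1/2^2 - 1/7^2)
= 1.097e7 * 16 * (0.25 - 0.020408)
= 4.0298e+07 /m
lambda = 1 / 4.0298e+07
= 24.8152 nm

24.8152


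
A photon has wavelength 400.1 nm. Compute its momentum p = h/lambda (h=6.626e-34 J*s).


p = h / lambda
= 6.626e-34 / (400.1e-9)
= 6.626e-34 / 4.0010e-07
= 1.6561e-27 kg*m/s

1.6561e-27


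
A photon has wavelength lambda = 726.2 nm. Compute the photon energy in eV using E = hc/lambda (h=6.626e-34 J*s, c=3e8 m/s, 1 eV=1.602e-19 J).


E = hc / lambda
= (6.626e-34)(3e8) / (726.2e-9)
= 1.9878e-25 / 7.2620e-07
= 2.7373e-19 J
Converting to eV: 2.7373e-19 / 1.602e-19
= 1.7087 eV

1.7087


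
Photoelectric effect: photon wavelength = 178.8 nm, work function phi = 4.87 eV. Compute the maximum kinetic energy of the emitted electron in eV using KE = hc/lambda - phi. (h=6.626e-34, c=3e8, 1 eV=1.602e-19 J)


E_photon = hc / lambda
= (6.626e-34)(3e8) / (178.8e-9)
= 1.1117e-18 J
= 6.9397 eV
KE = E_photon - phi
= 6.9397 - 4.87
= 2.0697 eV

2.0697


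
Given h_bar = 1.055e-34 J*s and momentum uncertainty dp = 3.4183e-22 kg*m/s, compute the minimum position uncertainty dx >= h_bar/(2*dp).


dx = h_bar / (2 * dp)
= 1.055e-34 / (2 * 3.4183e-22)
= 1.055e-34 / 6.8366e-22
= 1.5432e-13 m

1.5432e-13


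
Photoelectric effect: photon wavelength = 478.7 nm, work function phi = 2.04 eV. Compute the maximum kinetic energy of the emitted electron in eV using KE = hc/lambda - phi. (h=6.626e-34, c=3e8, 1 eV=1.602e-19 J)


E_photon = hc / lambda
= (6.626e-34)(3e8) / (478.7e-9)
= 4.1525e-19 J
= 2.5921 eV
KE = E_photon - phi
= 2.5921 - 2.04
= 0.5521 eV

0.5521


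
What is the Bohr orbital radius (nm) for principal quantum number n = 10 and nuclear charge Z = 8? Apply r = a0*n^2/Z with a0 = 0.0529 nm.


r = a0 * n^2 / Z
= 0.0529 * 10^2 / 8
= 0.0529 * 100 / 8
= 0.6613 nm

0.6613


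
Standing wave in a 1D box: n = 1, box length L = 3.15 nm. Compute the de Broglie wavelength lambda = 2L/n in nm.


lambda = 2L / n
= 2 * 3.15 / 1
= 6.3 / 1
= 6.3 nm

6.3


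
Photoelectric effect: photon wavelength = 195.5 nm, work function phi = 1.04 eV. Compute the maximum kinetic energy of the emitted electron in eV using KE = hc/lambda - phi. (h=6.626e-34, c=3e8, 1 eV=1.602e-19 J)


E_photon = hc / lambda
= (6.626e-34)(3e8) / (195.5e-9)
= 1.0168e-18 J
= 6.3469 eV
KE = E_photon - phi
= 6.3469 - 1.04
= 5.3069 eV

5.3069


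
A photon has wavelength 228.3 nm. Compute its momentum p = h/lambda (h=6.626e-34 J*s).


p = h / lambda
= 6.626e-34 / (228.3e-9)
= 6.626e-34 / 2.2830e-07
= 2.9023e-27 kg*m/s

2.9023e-27


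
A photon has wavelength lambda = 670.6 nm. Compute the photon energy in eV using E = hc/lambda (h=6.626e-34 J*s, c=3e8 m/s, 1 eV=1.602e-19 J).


E = hc / lambda
= (6.626e-34)(3e8) / (670.6e-9)
= 1.9878e-25 / 6.7060e-07
= 2.9642e-19 J
Converting to eV: 2.9642e-19 / 1.602e-19
= 1.8503 eV

1.8503


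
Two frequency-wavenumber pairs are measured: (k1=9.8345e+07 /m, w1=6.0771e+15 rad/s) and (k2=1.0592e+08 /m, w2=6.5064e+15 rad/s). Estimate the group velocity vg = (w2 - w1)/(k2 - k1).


vg = (w2 - w1) / (k2 - k1)
= (6.5064e+15 - 6.0771e+15) / (1.0592e+08 - 9.8345e+07)
= 4.2930e+14 / 7.5750e+06
= 5.6673e+07 m/s

5.6673e+07


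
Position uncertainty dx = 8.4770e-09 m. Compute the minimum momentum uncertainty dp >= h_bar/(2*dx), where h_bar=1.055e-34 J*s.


dp = h_bar / (2 * dx)
= 1.055e-34 / (2 * 8.4770e-09)
= 1.055e-34 / 1.6954e-08
= 6.2227e-27 kg*m/s

6.2227e-27


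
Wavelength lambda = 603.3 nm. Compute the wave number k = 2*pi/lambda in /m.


k = 2 * pi / lambda
= 6.2832 / (603.3e-9)
= 6.2832 / 6.0330e-07
= 1.0415e+07 /m

1.0415e+07


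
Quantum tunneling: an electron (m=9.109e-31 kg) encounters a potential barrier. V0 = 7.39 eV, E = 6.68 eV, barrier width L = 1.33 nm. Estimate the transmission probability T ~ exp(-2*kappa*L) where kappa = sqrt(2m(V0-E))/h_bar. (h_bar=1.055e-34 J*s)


V0 - E = 0.71 eV = 1.1374e-19 J
kappa = sqrt(2 * m * (V0-E)) / h_bar
= sqrt(2 * 9.109e-31 * 1.1374e-19) / 1.055e-34
= 4.3148e+09 /m
2*kappa*L = 2 * 4.3148e+09 * 1.33e-9
= 11.4773
T = exp(-11.4773) = 1.036262e-05

1.036262e-05


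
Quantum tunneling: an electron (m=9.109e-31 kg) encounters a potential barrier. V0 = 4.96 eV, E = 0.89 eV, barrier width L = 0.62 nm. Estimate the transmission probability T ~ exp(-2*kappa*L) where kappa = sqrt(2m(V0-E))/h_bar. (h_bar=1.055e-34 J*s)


V0 - E = 4.07 eV = 6.5201e-19 J
kappa = sqrt(2 * m * (V0-E)) / h_bar
= sqrt(2 * 9.109e-31 * 6.5201e-19) / 1.055e-34
= 1.0331e+10 /m
2*kappa*L = 2 * 1.0331e+10 * 0.62e-9
= 12.81
T = exp(-12.81) = 2.733391e-06

2.733391e-06


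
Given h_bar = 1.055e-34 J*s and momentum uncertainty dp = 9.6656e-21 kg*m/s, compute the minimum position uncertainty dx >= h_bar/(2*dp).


dx = h_bar / (2 * dp)
= 1.055e-34 / (2 * 9.6656e-21)
= 1.055e-34 / 1.9331e-20
= 5.4575e-15 m

5.4575e-15


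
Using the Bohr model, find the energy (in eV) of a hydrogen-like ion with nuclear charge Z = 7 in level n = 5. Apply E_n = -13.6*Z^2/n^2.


E_n = -13.6 * Z^2 / n^2
= -13.6 * 7^2 / 5^2
= -13.6 * 49 / 25
= -26.656 eV

-26.656
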